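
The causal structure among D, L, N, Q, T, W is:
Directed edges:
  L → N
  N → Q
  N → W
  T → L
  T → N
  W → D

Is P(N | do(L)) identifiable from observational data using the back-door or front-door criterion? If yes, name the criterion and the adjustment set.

P(N|do(L)): backdoor, adjust for {T}.

desc(L)\{L}={D,N,Q,W}; candidates ⊆ {T}.
size 0: {}; under {} L still reaches {D,N,Q,T,W} ∋ N.
{T}: L⊥N given {T} in G with L→· removed — back-door holds.
P(N|do(L)) = Σ_{T} P(N|L,T)·P(T).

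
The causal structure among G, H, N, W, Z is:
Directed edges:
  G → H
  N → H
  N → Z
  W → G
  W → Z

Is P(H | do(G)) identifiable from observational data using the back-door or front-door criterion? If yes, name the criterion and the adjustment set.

P(H|do(G)): backdoor, adjust for ∅.

desc(G)\{G}={H}; candidates ⊆ {N,W,Z}.
∅: G⊥H given ∅ in G with G→· removed — back-door holds.
P(H|do(G)) = P(H|G) — no adjustment needed.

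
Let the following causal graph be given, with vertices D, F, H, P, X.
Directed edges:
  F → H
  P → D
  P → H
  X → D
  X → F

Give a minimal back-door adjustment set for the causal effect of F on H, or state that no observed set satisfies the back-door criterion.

desc(F)\{F}={H}; candidates ⊆ {D,P,X}.
∅: F⊥H given ∅ in G with F→· removed — back-door holds.

F→H: minimal back-door set ∅.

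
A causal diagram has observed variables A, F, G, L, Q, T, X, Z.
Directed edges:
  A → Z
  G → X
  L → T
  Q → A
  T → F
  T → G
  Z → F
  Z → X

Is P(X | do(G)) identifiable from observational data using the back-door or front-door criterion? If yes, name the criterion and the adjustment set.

desc(G)\{G}={X}; candidates ⊆ {A,F,L,Q,T,Z}.
∅: G⊥X given ∅ in G with G→· removed — back-door holds.
P(X|do(G)) = P(X|G) — no adjustment needed.

P(X|do(G)): backdoor, adjust for ∅.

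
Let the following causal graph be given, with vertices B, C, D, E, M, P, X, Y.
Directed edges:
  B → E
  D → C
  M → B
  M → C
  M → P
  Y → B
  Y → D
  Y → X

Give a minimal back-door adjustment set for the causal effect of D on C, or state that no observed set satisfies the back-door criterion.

desc(D)\{D}={C}; candidates ⊆ {B,E,M,P,X,Y}.
∅: D⊥C given ∅ in G with D→· removed — back-door holds.

D→C: minimal back-door set ∅.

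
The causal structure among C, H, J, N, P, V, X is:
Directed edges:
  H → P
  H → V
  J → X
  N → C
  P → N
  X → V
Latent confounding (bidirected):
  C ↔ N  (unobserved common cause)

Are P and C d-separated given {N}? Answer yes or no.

Bayes-Ball from P | {N} reaches {C,H,V}.
C ∈ reach(P|{N}) ⇒ P ⊥̸ C | {N}.

No — P and C are d-connected given {N}.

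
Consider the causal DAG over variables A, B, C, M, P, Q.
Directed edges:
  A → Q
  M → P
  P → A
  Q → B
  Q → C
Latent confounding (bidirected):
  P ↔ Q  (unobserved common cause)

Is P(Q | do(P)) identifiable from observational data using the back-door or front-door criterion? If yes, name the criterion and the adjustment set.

P(Q|do(P)): frontdoor, adjust for {A}.

desc(P)\{P}={A,B,C,Q}; candidates ⊆ {M}.
P↔Q: latent back-door arc(s) into P.
size 0: {}; under {} P still reaches {B,C,M,Q} ∋ Q.
size 1: {M}; under {M} P still reaches {B,C,Q} ∋ Q.
P↔Q cannot be blocked by any observed set — no back-door set.
{A}: (i) intercepts every directed P→Q path; (ii) no back-door P→{A}; (iii) {P} blocks every back-door {A}→Q. Front-door holds.
P(Q|do(P)) = Σ_{A} P(A|P) Σ_{P'} P(Q|A,P')P(P').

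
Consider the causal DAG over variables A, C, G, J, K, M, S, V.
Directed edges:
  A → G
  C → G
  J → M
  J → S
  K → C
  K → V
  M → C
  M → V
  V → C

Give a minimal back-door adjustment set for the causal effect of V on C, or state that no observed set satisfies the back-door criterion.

desc(V)\{V}={C,G}; candidates ⊆ {A,J,K,M,S}.
size 0: {}; under {} V still reaches {C,G,J,K,M,S} ∋ C.
size 1: {A}, {J}, {K} …(+2); under {A} V still reaches {C,G,J,K,M,S} ∋ C.
{K,M}: V⊥C given {K,M} in G with V→· removed — back-door holds.

V→C: minimal back-door set {K, M}.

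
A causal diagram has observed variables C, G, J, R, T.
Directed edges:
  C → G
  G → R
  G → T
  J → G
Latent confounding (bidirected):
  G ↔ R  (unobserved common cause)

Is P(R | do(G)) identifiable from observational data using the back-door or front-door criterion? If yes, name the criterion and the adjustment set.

P(R|do(G)): not identifiable (no BD/FD set).

desc(G)\{G}={R,T}; candidates ⊆ {C,J}.
G↔R: latent back-door arc(s) into G.
size 0: {}; under {} G still reaches {C,J,R} ∋ R.
size 1: {C}, {J}; under {C} G still reaches {J,R} ∋ R.
size 2: {C,J}; under {C,J} G still reaches {R} ∋ R.
G↔R cannot be blocked by any observed set — no back-door set.
No mediator lies on a directed G→…→R path.
Neither criterion identifies P(R|do(G)) in this graph.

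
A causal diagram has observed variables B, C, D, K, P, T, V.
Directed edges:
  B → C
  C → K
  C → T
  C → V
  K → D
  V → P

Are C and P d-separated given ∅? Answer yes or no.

Bayes-Ball from C | ∅ reaches {B,D,K,P,T,V}.
P ∈ reach(C|∅) ⇒ C ⊥̸ P | ∅.

No — C and P are d-connected given ∅.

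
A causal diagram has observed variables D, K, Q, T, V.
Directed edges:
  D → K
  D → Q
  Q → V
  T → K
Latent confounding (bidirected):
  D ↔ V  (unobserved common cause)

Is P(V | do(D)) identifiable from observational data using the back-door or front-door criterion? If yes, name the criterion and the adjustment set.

P(V|do(D)): frontdoor, adjust for {Q}.

desc(D)\{D}={K,Q,V}; candidates ⊆ {T}.
D↔V: latent back-door arc(s) into D.
size 0: {}; under {} D still reaches {V} ∋ V.
size 1: {T}; under {T} D still reaches {V} ∋ V.
D↔V cannot be blocked by any observed set — no back-door set.
{Q}: (i) intercepts every directed D→V path; (ii) no back-door D→{Q}; (iii) {D} blocks every back-door {Q}→V. Front-door holds.
P(V|do(D)) = Σ_{Q} P(Q|D) Σ_{D'} P(V|Q,D')P(D').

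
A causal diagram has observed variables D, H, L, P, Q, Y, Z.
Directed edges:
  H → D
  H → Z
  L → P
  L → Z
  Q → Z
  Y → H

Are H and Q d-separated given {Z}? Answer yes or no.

No — H and Q are d-connected given {Z}.

Bayes-Ball from H | {Z} reaches {D,L,P,Q,Y}.
Q ∈ reach(H|{Z}) ⇒ H ⊥̸ Q | {Z}.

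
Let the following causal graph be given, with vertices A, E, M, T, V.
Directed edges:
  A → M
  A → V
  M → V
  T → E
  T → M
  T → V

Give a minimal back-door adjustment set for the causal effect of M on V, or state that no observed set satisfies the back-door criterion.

desc(M)\{M}={V}; candidates ⊆ {A,E,T}.
size 0: {}; under {} M still reaches {A,E,T,V} ∋ V.
size 1: {A}, {E}, {T}; under {A} M still reaches {E,T,V} ∋ V.
{A,T}: M⊥V given {A,T} in G with M→· removed — back-door holds.

M→V: minimal back-door set {A, T}.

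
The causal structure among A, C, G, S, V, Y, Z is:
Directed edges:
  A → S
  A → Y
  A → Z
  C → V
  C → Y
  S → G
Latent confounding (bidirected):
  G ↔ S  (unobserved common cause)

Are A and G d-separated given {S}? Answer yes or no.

Bayes-Ball from A | {S} reaches {G,Y,Z}.
G ∈ reach(A|{S}) ⇒ A ⊥̸ G | {S}.

No — A and G are d-connected given {S}.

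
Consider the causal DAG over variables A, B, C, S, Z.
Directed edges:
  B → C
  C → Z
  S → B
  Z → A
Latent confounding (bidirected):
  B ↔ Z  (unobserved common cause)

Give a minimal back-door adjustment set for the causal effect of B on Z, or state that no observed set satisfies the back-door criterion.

desc(B)\{B}={A,C,Z}; candidates ⊆ {S}.
B↔Z: latent back-door arc(s) into B.
size 0: {}; under {} B still reaches {A,S,Z} ∋ Z.
size 1: {S}; under {S} B still reaches {A,Z} ∋ Z.
B↔Z cannot be blocked by any observed set — no back-door set.

B→Z: no observed back-door set.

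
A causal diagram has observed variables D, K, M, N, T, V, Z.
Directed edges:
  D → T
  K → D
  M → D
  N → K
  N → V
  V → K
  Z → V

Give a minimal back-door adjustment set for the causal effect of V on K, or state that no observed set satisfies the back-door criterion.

V→K: minimal back-door set {N}.

desc(V)\{V}={D,K,T}; candidates ⊆ {M,N,Z}.
size 0: {}; under {} V still reaches {D,K,N,T,Z} ∋ K.
{N}: V⊥K given {N} in G with V→· removed — back-door holds.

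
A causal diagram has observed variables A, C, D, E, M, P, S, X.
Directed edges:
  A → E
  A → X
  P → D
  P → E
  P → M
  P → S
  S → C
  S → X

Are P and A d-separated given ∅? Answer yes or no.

Bayes-Ball from P | ∅ reaches {C,D,E,M,S,X}.
A ∉ reach(P|∅) ⇒ P ⊥ A | ∅.

Yes — P ⊥ A | ∅.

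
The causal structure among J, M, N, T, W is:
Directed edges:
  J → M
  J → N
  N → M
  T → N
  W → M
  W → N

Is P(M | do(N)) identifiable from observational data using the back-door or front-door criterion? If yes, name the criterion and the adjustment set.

P(M|do(N)): backdoor, adjust for {J, W}.

desc(N)\{N}={M}; candidates ⊆ {J,T,W}.
size 0: {}; under {} N still reaches {J,M,T,W} ∋ M.
size 1: {J}, {T}, {W}; under {J} N still reaches {M,T,W} ∋ M.
{J,W}: N⊥M given {J,W} in G with N→· removed — back-door holds.
P(M|do(N)) = Σ_{J,W} P(M|N,J,W)·P(J,W).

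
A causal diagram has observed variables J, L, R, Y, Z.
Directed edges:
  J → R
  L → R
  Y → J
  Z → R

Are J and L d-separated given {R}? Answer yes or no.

Bayes-Ball from J | {R} reaches {L,Y,Z}.
L ∈ reach(J|{R}) ⇒ J ⊥̸ L | {R}.

No — J and L are d-connected given {R}.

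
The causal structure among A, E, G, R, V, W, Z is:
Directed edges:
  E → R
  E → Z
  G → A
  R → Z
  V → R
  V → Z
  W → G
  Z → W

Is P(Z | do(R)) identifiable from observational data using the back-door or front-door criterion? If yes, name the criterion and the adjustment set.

P(Z|do(R)): backdoor, adjust for {E, V}.

desc(R)\{R}={A,G,W,Z}; candidates ⊆ {E,V}.
size 0: {}; under {} R still reaches {A,E,G,V,W,Z} ∋ Z.
size 1: {E}, {V}; under {E} R still reaches {A,G,V,W,Z} ∋ Z.
{E,V}: R⊥Z given {E,V} in G with R→· removed — back-door holds.
P(Z|do(R)) = Σ_{E,V} P(Z|R,E,V)·P(E,V).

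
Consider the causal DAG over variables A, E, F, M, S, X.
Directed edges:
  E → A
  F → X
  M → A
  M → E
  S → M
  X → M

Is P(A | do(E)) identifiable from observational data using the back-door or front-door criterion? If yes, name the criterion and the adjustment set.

desc(E)\{E}={A}; candidates ⊆ {F,M,S,X}.
size 0: {}; under {} E still reaches {A,F,M,S,X} ∋ A.
{M}: E⊥A given {M} in G with E→· removed — back-door holds.
P(A|do(E)) = Σ_{M} P(A|E,M)·P(M).

P(A|do(E)): backdoor, adjust for {M}.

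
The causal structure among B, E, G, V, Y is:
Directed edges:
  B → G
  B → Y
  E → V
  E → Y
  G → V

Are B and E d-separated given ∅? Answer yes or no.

Yes — B ⊥ E | ∅.

Bayes-Ball from B | ∅ reaches {G,V,Y}.
E ∉ reach(B|∅) ⇒ B ⊥ E | ∅.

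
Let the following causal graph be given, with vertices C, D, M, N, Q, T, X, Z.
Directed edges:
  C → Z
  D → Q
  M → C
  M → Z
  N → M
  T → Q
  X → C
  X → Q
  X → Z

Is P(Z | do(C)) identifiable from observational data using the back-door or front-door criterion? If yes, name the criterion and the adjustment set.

P(Z|do(C)): backdoor, adjust for {M, X}.

desc(C)\{C}={Z}; candidates ⊆ {D,M,N,Q,T,X}.
size 0: {}; under {} C still reaches {M,N,Q,X,Z} ∋ Z.
size 1: {D}, {M}, {N} …(+3); under {D} C still reaches {M,N,Q,X,Z} ∋ Z.
{M,X}: C⊥Z given {M,X} in G with C→· removed — back-door holds.
P(Z|do(C)) = Σ_{M,X} P(Z|C,M,X)·P(M,X).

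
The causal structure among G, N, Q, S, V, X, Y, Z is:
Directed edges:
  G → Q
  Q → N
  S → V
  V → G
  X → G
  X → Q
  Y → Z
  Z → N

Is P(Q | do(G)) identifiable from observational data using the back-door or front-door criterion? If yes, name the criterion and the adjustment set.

P(Q|do(G)): backdoor, adjust for {X}.

desc(G)\{G}={N,Q}; candidates ⊆ {S,V,X,Y,Z}.
size 0: {}; under {} G still reaches {N,Q,S,V,X} ∋ Q.
{X}: G⊥Q given {X} in G with G→· removed — back-door holds.
P(Q|do(G)) = Σ_{X} P(Q|G,X)·P(X).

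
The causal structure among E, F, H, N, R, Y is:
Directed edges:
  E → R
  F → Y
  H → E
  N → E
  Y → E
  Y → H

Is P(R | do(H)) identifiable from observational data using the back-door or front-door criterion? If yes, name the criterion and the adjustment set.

desc(H)\{H}={E,R}; candidates ⊆ {F,N,Y}.
size 0: {}; under {} H still reaches {E,F,R,Y} ∋ R.
{Y}: H⊥R given {Y} in G with H→· removed — back-door holds.
P(R|do(H)) = Σ_{Y} P(R|H,Y)·P(Y).

P(R|do(H)): backdoor, adjust for {Y}.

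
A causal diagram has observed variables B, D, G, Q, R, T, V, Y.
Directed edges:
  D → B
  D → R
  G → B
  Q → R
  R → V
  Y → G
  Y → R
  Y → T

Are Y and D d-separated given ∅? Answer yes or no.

Yes — Y ⊥ D | ∅.

Bayes-Ball from Y | ∅ reaches {B,G,R,T,V}.
D ∉ reach(Y|∅) ⇒ Y ⊥ D | ∅.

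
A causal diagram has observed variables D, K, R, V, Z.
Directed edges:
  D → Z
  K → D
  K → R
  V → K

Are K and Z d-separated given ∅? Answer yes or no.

No — K and Z are d-connected given ∅.

Bayes-Ball from K | ∅ reaches {D,R,V,Z}.
Z ∈ reach(K|∅) ⇒ K ⊥̸ Z | ∅.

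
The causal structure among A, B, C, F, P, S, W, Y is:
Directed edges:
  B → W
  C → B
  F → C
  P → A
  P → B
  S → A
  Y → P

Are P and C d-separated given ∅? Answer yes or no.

Yes — P ⊥ C | ∅.

Bayes-Ball from P | ∅ reaches {A,B,W,Y}.
C ∉ reach(P|∅) ⇒ P ⊥ C | ∅.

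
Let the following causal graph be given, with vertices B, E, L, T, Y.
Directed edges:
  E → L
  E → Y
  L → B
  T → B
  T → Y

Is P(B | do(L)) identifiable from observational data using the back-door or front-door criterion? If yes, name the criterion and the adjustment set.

desc(L)\{L}={B}; candidates ⊆ {E,T,Y}.
∅: L⊥B given ∅ in G with L→· removed — back-door holds.
P(B|do(L)) = P(B|L) — no adjustment needed.

P(B|do(L)): backdoor, adjust for ∅.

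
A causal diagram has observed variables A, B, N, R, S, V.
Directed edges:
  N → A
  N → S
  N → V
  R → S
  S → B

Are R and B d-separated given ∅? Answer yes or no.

No — R and B are d-connected given ∅.

Bayes-Ball from R | ∅ reaches {B,S}.
B ∈ reach(R|∅) ⇒ R ⊥̸ B | ∅.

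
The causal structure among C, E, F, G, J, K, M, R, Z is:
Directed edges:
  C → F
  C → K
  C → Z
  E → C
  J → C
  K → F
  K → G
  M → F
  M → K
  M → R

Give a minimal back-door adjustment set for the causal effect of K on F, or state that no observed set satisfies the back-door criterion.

desc(K)\{K}={F,G}; candidates ⊆ {C,E,J,M,R,Z}.
size 0: {}; under {} K still reaches {C,E,F,J,M,R,Z} ∋ F.
size 1: {C}, {E}, {J} …(+3); under {C} K still reaches {F,M,R} ∋ F.
{C,M}: K⊥F given {C,M} in G with K→· removed — back-door holds.

K→F: minimal back-door set {C, M}.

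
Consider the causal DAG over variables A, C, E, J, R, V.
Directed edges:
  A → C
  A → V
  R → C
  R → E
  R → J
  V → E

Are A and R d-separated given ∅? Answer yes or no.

Yes — A ⊥ R | ∅.

Bayes-Ball from A | ∅ reaches {C,E,V}.
R ∉ reach(A|∅) ⇒ A ⊥ R | ∅.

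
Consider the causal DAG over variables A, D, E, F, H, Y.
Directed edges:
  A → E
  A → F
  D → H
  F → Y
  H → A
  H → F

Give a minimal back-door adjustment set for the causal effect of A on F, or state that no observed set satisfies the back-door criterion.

desc(A)\{A}={E,F,Y}; candidates ⊆ {D,H}.
size 0: {}; under {} A still reaches {D,F,H,Y} ∋ F.
{H}: A⊥F given {H} in G with A→· removed — back-door holds.

A→F: minimal back-door set {H}.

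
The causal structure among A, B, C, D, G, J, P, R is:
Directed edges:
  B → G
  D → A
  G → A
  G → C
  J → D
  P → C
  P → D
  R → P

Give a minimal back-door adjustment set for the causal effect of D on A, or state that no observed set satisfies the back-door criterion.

D→A: minimal back-door set ∅.

desc(D)\{D}={A}; candidates ⊆ {B,C,G,J,P,R}.
∅: D⊥A given ∅ in G with D→· removed — back-door holds.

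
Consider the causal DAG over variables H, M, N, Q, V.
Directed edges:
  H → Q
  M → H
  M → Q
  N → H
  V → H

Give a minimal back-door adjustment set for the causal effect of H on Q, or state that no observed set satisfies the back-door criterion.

H→Q: minimal back-door set {M}.

desc(H)\{H}={Q}; candidates ⊆ {M,N,V}.
size 0: {}; under {} H still reaches {M,N,Q,V} ∋ Q.
{M}: H⊥Q given {M} in G with H→· removed — back-door holds.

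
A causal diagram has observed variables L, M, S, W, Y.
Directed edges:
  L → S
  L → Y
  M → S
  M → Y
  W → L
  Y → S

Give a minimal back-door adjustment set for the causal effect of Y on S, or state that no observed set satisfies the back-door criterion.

Y→S: minimal back-door set {L, M}.

desc(Y)\{Y}={S}; candidates ⊆ {L,M,W}.
size 0: {}; under {} Y still reaches {L,M,S,W} ∋ S.
size 1: {L}, {M}, {W}; under {L} Y still reaches {M,S} ∋ S.
{L,M}: Y⊥S given {L,M} in G with Y→· removed — back-door holds.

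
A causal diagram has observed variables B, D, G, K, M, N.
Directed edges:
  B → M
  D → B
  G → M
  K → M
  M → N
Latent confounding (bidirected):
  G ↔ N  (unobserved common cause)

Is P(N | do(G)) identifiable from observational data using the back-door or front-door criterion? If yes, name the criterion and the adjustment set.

P(N|do(G)): frontdoor, adjust for {M}.

desc(G)\{G}={M,N}; candidates ⊆ {B,D,K}.
G↔N: latent back-door arc(s) into G.
size 0: {}; under {} G still reaches {N} ∋ N.
size 1: {B}, {D}, {K}; under {B} G still reaches {N} ∋ N.
size 2: {B,D}, {B,K}, {D,K}; under {B,D} G still reaches {N} ∋ N.
G↔N cannot be blocked by any observed set — no back-door set.
{M}: (i) intercepts every directed G→N path; (ii) no back-door G→{M}; (iii) {G} blocks every back-door {M}→N. Front-door holds.
P(N|do(G)) = Σ_{M} P(M|G) Σ_{G'} P(N|M,G')P(G').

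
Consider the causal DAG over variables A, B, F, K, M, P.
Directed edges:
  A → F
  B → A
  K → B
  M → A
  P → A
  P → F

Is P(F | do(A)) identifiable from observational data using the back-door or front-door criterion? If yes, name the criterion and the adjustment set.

desc(A)\{A}={F}; candidates ⊆ {B,K,M,P}.
size 0: {}; under {} A still reaches {B,F,K,M,P} ∋ F.
{P}: A⊥F given {P} in G with A→· removed — back-door holds.
P(F|do(A)) = Σ_{P} P(F|A,P)·P(P).

P(F|do(A)): backdoor, adjust for {P}.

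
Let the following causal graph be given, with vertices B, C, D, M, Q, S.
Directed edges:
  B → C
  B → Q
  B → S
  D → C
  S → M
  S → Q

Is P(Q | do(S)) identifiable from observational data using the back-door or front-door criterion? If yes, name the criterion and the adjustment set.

desc(S)\{S}={M,Q}; candidates ⊆ {B,C,D}.
size 0: {}; under {} S still reaches {B,C,Q} ∋ Q.
{B}: S⊥Q given {B} in G with S→· removed — back-door holds.
P(Q|do(S)) = Σ_{B} P(Q|S,B)·P(B).

P(Q|do(S)): backdoor, adjust for {B}.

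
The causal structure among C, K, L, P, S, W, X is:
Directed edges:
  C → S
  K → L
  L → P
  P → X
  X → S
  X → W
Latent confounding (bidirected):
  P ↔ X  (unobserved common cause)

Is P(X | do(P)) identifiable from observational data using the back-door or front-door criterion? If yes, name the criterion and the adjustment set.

desc(P)\{P}={S,W,X}; candidates ⊆ {C,K,L}.
P↔X: latent back-door arc(s) into P.
size 0: {}; under {} P still reaches {K,L,S,W,X} ∋ X.
size 1: {C}, {K}, {L}; under {C} P still reaches {K,L,S,W,X} ∋ X.
size 2: {C,K}, {C,L}, {K,L}; under {C,K} P still reaches {L,S,W,X} ∋ X.
P↔X cannot be blocked by any observed set — no back-door set.
No mediator lies on a directed P→…→X path.
Neither criterion identifies P(X|do(P)) in this graph.

P(X|do(P)): not identifiable (no BD/FD set).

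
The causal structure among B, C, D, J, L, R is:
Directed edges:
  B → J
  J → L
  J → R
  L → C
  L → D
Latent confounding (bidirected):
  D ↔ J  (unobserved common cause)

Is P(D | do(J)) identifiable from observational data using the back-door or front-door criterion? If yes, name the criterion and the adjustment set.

desc(J)\{J}={C,D,L,R}; candidates ⊆ {B}.
J↔D: latent back-door arc(s) into J.
size 0: {}; under {} J still reaches {B,D} ∋ D.
size 1: {B}; under {B} J still reaches {D} ∋ D.
J↔D cannot be blocked by any observed set — no back-door set.
{L}: (i) intercepts every directed J→D path; (ii) no back-door J→{L}; (iii) {J} blocks every back-door {L}→D. Front-door holds.
P(D|do(J)) = Σ_{L} P(L|J) Σ_{J'} P(D|L,J')P(J').

P(D|do(J)): frontdoor, adjust for {L}.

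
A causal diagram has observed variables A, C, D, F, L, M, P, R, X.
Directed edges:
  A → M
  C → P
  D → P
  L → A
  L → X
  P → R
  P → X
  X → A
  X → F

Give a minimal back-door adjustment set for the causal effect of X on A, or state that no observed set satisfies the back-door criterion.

X→A: minimal back-door set {L}.

desc(X)\{X}={A,F,M}; candidates ⊆ {C,D,L,P,R}.
size 0: {}; under {} X still reaches {A,C,D,L,M,P,R} ∋ A.
{L}: X⊥A given {L} in G with X→· removed — back-door holds.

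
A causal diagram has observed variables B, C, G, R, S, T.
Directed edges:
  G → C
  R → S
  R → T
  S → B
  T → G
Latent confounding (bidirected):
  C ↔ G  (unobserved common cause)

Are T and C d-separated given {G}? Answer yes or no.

No — T and C are d-connected given {G}.

Bayes-Ball from T | {G} reaches {B,C,R,S}.
C ∈ reach(T|{G}) ⇒ T ⊥̸ C | {G}.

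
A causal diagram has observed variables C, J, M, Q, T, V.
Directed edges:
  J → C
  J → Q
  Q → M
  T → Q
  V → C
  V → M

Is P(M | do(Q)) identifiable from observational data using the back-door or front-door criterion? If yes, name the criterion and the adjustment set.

desc(Q)\{Q}={M}; candidates ⊆ {C,J,T,V}.
∅: Q⊥M given ∅ in G with Q→· removed — back-door holds.
P(M|do(Q)) = P(M|Q) — no adjustment needed.

P(M|do(Q)): backdoor, adjust for ∅.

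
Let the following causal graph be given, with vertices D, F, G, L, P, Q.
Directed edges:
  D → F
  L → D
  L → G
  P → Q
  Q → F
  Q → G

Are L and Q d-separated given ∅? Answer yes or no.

Bayes-Ball from L | ∅ reaches {D,F,G}.
Q ∉ reach(L|∅) ⇒ L ⊥ Q | ∅.

Yes — L ⊥ Q | ∅.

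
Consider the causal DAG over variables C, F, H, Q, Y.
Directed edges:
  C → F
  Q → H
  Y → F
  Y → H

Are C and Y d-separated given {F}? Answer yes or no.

Bayes-Ball from C | {F} reaches {H,Y}.
Y ∈ reach(C|{F}) ⇒ C ⊥̸ Y | {F}.

No — C and Y are d-connected given {F}.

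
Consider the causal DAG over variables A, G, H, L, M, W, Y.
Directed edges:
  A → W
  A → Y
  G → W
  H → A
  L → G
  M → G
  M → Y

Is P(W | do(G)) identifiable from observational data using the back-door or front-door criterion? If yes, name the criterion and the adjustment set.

desc(G)\{G}={W}; candidates ⊆ {A,H,L,M,Y}.
∅: G⊥W given ∅ in G with G→· removed — back-door holds.
P(W|do(G)) = P(W|G) — no adjustment needed.

P(W|do(G)): backdoor, adjust for ∅.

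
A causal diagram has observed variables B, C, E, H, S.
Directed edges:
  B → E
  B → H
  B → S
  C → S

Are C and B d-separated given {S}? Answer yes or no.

Bayes-Ball from C | {S} reaches {B,E,H}.
B ∈ reach(C|{S}) ⇒ C ⊥̸ B | {S}.

No — C and B are d-connected given {S}.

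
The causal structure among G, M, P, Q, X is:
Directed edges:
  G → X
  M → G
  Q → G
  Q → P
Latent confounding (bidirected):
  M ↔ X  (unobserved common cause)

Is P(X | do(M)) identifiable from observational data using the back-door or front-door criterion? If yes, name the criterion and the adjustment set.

P(X|do(M)): frontdoor, adjust for {G}.

desc(M)\{M}={G,X}; candidates ⊆ {P,Q}.
M↔X: latent back-door arc(s) into M.
size 0: {}; under {} M still reaches {X} ∋ X.
size 1: {P}, {Q}; under {P} M still reaches {X} ∋ X.
size 2: {P,Q}; under {P,Q} M still reaches {X} ∋ X.
M↔X cannot be blocked by any observed set — no back-door set.
{G}: (i) intercepts every directed M→X path; (ii) no back-door M→{G}; (iii) {M} blocks every back-door {G}→X. Front-door holds.
P(X|do(M)) = Σ_{G} P(G|M) Σ_{M'} P(X|G,M')P(M').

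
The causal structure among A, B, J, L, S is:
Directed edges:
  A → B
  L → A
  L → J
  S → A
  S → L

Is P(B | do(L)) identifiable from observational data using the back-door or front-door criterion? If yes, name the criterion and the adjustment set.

P(B|do(L)): backdoor, adjust for {S}.

desc(L)\{L}={A,B,J}; candidates ⊆ {S}.
size 0: {}; under {} L still reaches {A,B,S} ∋ B.
{S}: L⊥B given {S} in G with L→· removed — back-door holds.
P(B|do(L)) = Σ_{S} P(B|L,S)·P(S).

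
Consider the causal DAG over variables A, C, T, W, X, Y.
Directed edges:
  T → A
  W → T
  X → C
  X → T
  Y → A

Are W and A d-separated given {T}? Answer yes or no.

Yes — W ⊥ A | {T}.

Bayes-Ball from W | {T} reaches {C,X}.
A ∉ reach(W|{T}) ⇒ W ⊥ A | {T}.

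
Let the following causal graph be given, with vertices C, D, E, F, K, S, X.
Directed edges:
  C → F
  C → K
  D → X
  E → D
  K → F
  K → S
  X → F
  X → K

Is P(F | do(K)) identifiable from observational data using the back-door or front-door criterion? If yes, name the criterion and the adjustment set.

P(F|do(K)): backdoor, adjust for {C, X}.

desc(K)\{K}={F,S}; candidates ⊆ {C,D,E,X}.
size 0: {}; under {} K still reaches {C,D,E,F,X} ∋ F.
size 1: {C}, {D}, {E} …(+1); under {C} K still reaches {D,E,F,X} ∋ F.
{C,X}: K⊥F given {C,X} in G with K→· removed — back-door holds.
P(F|do(K)) = Σ_{C,X} P(F|K,C,X)·P(C,X).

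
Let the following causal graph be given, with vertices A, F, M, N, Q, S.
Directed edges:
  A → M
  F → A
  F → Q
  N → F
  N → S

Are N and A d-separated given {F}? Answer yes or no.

Yes — N ⊥ A | {F}.

Bayes-Ball from N | {F} reaches {S}.
A ∉ reach(N|{F}) ⇒ N ⊥ A | {F}.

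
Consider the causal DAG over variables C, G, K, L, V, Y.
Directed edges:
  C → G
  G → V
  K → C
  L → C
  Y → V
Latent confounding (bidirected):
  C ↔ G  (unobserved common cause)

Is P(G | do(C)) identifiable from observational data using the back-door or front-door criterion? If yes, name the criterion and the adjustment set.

desc(C)\{C}={G,V}; candidates ⊆ {K,L,Y}.
C↔G: latent back-door arc(s) into C.
size 0: {}; under {} C still reaches {G,K,L,V} ∋ G.
size 1: {K}, {L}, {Y}; under {K} C still reaches {G,L,V} ∋ G.
size 2: {K,L}, {K,Y}, {L,Y}; under {K,L} C still reaches {G,V} ∋ G.
C↔G cannot be blocked by any observed set — no back-door set.
No mediator lies on a directed C→…→G path.
Neither criterion identifies P(G|do(C)) in this graph.

P(G|do(C)): not identifiable (no BD/FD set).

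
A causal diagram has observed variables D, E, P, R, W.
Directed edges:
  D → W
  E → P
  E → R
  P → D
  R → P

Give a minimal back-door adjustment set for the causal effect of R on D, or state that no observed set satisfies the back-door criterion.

desc(R)\{R}={D,P,W}; candidates ⊆ {E}.
size 0: {}; under {} R still reaches {D,E,P,W} ∋ D.
{E}: R⊥D given {E} in G with R→· removed — back-door holds.

R→D: minimal back-door set {E}.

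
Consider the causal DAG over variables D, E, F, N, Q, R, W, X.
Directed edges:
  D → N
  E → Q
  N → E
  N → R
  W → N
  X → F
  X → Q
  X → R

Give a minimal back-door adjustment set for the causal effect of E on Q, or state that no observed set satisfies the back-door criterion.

E→Q: minimal back-door set ∅.

desc(E)\{E}={Q}; candidates ⊆ {D,F,N,R,W,X}.
∅: E⊥Q given ∅ in G with E→· removed — back-door holds.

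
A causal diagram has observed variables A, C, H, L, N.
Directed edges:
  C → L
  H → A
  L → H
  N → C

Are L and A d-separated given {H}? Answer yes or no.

Yes — L ⊥ A | {H}.

Bayes-Ball from L | {H} reaches {C,N}.
A ∉ reach(L|{H}) ⇒ L ⊥ A | {H}.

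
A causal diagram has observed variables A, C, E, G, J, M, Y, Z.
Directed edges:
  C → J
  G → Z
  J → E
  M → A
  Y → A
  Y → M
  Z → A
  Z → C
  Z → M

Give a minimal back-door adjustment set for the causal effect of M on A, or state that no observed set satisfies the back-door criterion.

desc(M)\{M}={A}; candidates ⊆ {C,E,G,J,Y,Z}.
size 0: {}; under {} M still reaches {A,C,E,G,J,Y,Z} ∋ A.
size 1: {C}, {E}, {G} …(+3); under {C} M still reaches {A,G,Y,Z} ∋ A.
{Y,Z}: M⊥A given {Y,Z} in G with M→· removed — back-door holds.

M→A: minimal back-door set {Y, Z}.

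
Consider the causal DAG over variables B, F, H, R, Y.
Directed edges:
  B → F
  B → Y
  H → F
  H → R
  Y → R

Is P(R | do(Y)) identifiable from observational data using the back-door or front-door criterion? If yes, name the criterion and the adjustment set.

P(R|do(Y)): backdoor, adjust for ∅.

desc(Y)\{Y}={R}; candidates ⊆ {B,F,H}.
∅: Y⊥R given ∅ in G with Y→· removed — back-door holds.
P(R|do(Y)) = P(R|Y) — no adjustment needed.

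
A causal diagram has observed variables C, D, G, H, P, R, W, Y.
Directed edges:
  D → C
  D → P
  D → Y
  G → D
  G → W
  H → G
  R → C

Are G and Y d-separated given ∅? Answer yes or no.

Bayes-Ball from G | ∅ reaches {C,D,H,P,W,Y}.
Y ∈ reach(G|∅) ⇒ G ⊥̸ Y | ∅.

No — G and Y are d-connected given ∅.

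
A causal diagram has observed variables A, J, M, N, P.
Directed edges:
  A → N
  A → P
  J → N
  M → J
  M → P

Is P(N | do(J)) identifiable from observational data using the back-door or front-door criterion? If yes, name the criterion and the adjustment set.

desc(J)\{J}={N}; candidates ⊆ {A,M,P}.
∅: J⊥N given ∅ in G with J→· removed — back-door holds.
P(N|do(J)) = P(N|J) — no adjustment needed.

P(N|do(J)): backdoor, adjust for ∅.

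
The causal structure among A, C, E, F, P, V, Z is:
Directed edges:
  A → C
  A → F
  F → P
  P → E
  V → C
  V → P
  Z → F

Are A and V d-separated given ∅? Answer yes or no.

Bayes-Ball from A | ∅ reaches {C,E,F,P}.
V ∉ reach(A|∅) ⇒ A ⊥ V | ∅.

Yes — A ⊥ V | ∅.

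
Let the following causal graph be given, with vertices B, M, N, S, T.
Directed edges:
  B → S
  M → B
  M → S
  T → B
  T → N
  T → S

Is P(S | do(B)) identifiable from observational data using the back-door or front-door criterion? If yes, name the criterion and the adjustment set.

P(S|do(B)): backdoor, adjust for {M, T}.

desc(B)\{B}={S}; candidates ⊆ {M,N,T}.
size 0: {}; under {} B still reaches {M,N,S,T} ∋ S.
size 1: {M}, {N}, {T}; under {M} B still reaches {N,S,T} ∋ S.
{M,T}: B⊥S given {M,T} in G with B→· removed — back-door holds.
P(S|do(B)) = Σ_{M,T} P(S|B,M,T)·P(M,T).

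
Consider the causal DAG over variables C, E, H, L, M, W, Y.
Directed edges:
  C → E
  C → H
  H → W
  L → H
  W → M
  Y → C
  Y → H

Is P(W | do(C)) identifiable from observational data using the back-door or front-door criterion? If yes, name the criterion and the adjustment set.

P(W|do(C)): backdoor, adjust for {Y}.

desc(C)\{C}={E,H,M,W}; candidates ⊆ {L,Y}.
size 0: {}; under {} C still reaches {H,M,W,Y} ∋ W.
{Y}: C⊥W given {Y} in G with C→· removed — back-door holds.
P(W|do(C)) = Σ_{Y} P(W|C,Y)·P(Y).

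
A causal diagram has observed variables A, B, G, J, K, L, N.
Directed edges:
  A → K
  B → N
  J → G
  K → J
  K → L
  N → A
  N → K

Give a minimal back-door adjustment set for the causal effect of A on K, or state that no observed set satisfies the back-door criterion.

A→K: minimal back-door set {N}.

desc(A)\{A}={G,J,K,L}; candidates ⊆ {B,N}.
size 0: {}; under {} A still reaches {B,G,J,K,L,N} ∋ K.
{N}: A⊥K given {N} in G with A→· removed — back-door holds.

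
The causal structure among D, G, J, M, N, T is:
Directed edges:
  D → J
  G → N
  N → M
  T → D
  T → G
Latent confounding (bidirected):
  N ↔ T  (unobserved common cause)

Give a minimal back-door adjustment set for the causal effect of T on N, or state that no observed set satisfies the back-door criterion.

desc(T)\{T}={D,G,J,M,N}; candidates ⊆ {—}.
T↔N: latent back-door arc(s) into T.
size 0: {}; under {} T still reaches {M,N} ∋ N.
T↔N cannot be blocked by any observed set — no back-door set.

T→N: no observed back-door set.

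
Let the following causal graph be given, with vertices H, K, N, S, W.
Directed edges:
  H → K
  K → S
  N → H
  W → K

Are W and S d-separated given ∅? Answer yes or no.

Bayes-Ball from W | ∅ reaches {K,S}.
S ∈ reach(W|∅) ⇒ W ⊥̸ S | ∅.

No — W and S are d-connected given ∅.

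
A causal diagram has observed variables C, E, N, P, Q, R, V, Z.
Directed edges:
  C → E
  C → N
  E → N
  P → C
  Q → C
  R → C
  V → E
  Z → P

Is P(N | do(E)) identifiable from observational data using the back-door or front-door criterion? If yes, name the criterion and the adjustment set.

P(N|do(E)): backdoor, adjust for {C}.

desc(E)\{E}={N}; candidates ⊆ {C,P,Q,R,V,Z}.
size 0: {}; under {} E still reaches {C,N,P,Q,R,V,Z} ∋ N.
{C}: E⊥N given {C} in G with E→· removed — back-door holds.
P(N|do(E)) = Σ_{C} P(N|E,C)·P(C).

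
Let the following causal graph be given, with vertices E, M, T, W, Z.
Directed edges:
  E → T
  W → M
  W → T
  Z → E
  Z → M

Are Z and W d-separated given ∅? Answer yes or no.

Yes — Z ⊥ W | ∅.

Bayes-Ball from Z | ∅ reaches {E,M,T}.
W ∉ reach(Z|∅) ⇒ Z ⊥ W | ∅.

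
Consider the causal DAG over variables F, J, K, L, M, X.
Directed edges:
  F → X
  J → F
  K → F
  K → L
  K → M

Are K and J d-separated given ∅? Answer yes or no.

Yes — K ⊥ J | ∅.

Bayes-Ball from K | ∅ reaches {F,L,M,X}.
J ∉ reach(K|∅) ⇒ K ⊥ J | ∅.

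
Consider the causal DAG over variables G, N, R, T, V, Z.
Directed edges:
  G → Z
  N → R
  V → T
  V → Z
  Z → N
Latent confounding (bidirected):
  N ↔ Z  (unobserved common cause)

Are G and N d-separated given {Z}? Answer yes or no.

Bayes-Ball from G | {Z} reaches {N,R,T,V}.
N ∈ reach(G|{Z}) ⇒ G ⊥̸ N | {Z}.

No — G and N are d-connected given {Z}.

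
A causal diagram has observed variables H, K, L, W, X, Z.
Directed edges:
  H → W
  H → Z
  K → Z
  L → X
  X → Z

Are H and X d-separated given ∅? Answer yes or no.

Bayes-Ball from H | ∅ reaches {W,Z}.
X ∉ reach(H|∅) ⇒ H ⊥ X | ∅.

Yes — H ⊥ X | ∅.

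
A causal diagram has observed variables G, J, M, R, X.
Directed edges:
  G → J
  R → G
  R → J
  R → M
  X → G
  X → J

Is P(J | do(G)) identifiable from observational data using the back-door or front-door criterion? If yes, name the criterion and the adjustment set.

P(J|do(G)): backdoor, adjust for {R, X}.

desc(G)\{G}={J}; candidates ⊆ {M,R,X}.
size 0: {}; under {} G still reaches {J,M,R,X} ∋ J.
size 1: {M}, {R}, {X}; under {M} G still reaches {J,R,X} ∋ J.
{R,X}: G⊥J given {R,X} in G with G→· removed — back-door holds.
P(J|do(G)) = Σ_{R,X} P(J|G,R,X)·P(R,X).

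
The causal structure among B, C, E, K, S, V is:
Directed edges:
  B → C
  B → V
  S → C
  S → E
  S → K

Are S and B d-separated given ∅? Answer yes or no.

Bayes-Ball from S | ∅ reaches {C,E,K}.
B ∉ reach(S|∅) ⇒ S ⊥ B | ∅.

Yes — S ⊥ B | ∅.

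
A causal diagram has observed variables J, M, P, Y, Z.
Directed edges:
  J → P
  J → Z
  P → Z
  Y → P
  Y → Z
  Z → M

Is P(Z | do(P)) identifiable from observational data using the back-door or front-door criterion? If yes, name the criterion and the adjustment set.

desc(P)\{P}={M,Z}; candidates ⊆ {J,Y}.
size 0: {}; under {} P still reaches {J,M,Y,Z} ∋ Z.
size 1: {J}, {Y}; under {J} P still reaches {M,Y,Z} ∋ Z.
{J,Y}: P⊥Z given {J,Y} in G with P→· removed — back-door holds.
P(Z|do(P)) = Σ_{J,Y} P(Z|P,J,Y)·P(J,Y).

P(Z|do(P)): backdoor, adjust for {J, Y}.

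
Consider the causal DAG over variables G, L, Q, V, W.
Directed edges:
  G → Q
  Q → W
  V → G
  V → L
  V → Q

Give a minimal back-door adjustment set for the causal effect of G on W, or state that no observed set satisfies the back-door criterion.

G→W: minimal back-door set {V}.

desc(G)\{G}={Q,W}; candidates ⊆ {L,V}.
size 0: {}; under {} G still reaches {L,Q,V,W} ∋ W.
{V}: G⊥W given {V} in G with G→· removed — back-door holds.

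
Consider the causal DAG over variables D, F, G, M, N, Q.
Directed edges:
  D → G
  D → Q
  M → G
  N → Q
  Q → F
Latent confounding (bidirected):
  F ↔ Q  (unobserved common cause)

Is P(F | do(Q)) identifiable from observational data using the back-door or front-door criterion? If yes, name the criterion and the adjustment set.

P(F|do(Q)): not identifiable (no BD/FD set).

desc(Q)\{Q}={F}; candidates ⊆ {D,G,M,N}.
Q↔F: latent back-door arc(s) into Q.
size 0: {}; under {} Q still reaches {D,F,G,N} ∋ F.
size 1: {D}, {G}, {M} …(+1); under {D} Q still reaches {F,N} ∋ F.
size 2: {D,G}, {D,M}, {D,N} …(+3); under {D,G} Q still reaches {F,N} ∋ F.
Q↔F cannot be blocked by any observed set — no back-door set.
No mediator lies on a directed Q→…→F path.
Neither criterion identifies P(F|do(Q)) in this graph.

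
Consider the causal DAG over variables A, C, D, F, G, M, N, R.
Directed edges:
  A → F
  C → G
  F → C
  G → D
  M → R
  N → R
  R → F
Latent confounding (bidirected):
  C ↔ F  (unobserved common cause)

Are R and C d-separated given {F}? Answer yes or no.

No — R and C are d-connected given {F}.

Bayes-Ball from R | {F} reaches {A,C,D,G,M,N}.
C ∈ reach(R|{F}) ⇒ R ⊥̸ C | {F}.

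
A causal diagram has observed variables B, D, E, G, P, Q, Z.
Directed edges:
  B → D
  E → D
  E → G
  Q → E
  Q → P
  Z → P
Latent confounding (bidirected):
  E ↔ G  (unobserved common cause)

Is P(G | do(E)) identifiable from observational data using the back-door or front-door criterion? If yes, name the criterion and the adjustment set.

desc(E)\{E}={D,G}; candidates ⊆ {B,P,Q,Z}.
E↔G: latent back-door arc(s) into E.
size 0: {}; under {} E still reaches {G,P,Q} ∋ G.
size 1: {B}, {P}, {Q} …(+1); under {B} E still reaches {G,P,Q} ∋ G.
size 2: {B,P}, {B,Q}, {B,Z} …(+3); under {B,P} E still reaches {G,Q,Z} ∋ G.
E↔G cannot be blocked by any observed set — no back-door set.
No mediator lies on a directed E→…→G path.
Neither criterion identifies P(G|do(E)) in this graph.

P(G|do(E)): not identifiable (no BD/FD set).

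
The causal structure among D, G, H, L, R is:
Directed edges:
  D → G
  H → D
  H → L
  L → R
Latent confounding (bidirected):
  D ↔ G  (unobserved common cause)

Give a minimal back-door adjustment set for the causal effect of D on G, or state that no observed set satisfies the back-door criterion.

D→G: no observed back-door set.

desc(D)\{D}={G}; candidates ⊆ {H,L,R}.
D↔G: latent back-door arc(s) into D.
size 0: {}; under {} D still reaches {G,H,L,R} ∋ G.
size 1: {H}, {L}, {R}; under {H} D still reaches {G} ∋ G.
size 2: {H,L}, {H,R}, {L,R}; under {H,L} D still reaches {G} ∋ G.
D↔G cannot be blocked by any observed set — no back-door set.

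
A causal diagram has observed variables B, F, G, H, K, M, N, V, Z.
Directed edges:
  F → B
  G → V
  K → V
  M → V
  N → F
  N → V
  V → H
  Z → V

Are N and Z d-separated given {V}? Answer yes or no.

No — N and Z are d-connected given {V}.

Bayes-Ball from N | {V} reaches {B,F,G,K,M,Z}.
Z ∈ reach(N|{V}) ⇒ N ⊥̸ Z | {V}.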